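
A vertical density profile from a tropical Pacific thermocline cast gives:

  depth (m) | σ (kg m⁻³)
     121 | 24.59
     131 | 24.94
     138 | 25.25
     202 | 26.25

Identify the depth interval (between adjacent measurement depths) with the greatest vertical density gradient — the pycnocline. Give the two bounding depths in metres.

131–138 m

Compute the density gradient over each adjacent pair:
  121–131 m: Δρ/Δz = 0.35/10 = 0.035 kg m⁻⁴
  131–138 m: Δρ/Δz = 0.31/7 = 0.044 kg m⁻⁴
  138–202 m: Δρ/Δz = 1.00/64 = 0.016 kg m⁻⁴
The largest gradient is in the 131–138 m interval — the pycnocline.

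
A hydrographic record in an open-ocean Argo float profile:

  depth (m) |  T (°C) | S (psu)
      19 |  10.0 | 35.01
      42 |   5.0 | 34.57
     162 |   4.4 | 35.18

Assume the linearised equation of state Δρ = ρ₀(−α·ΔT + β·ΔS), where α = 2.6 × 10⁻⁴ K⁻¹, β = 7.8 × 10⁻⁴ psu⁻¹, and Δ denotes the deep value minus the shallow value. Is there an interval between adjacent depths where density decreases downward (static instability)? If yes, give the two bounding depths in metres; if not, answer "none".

none

Evaluate Δρ/ρ₀ = −αΔT + βΔS across each adjacent pair:
  19–42 m: −αΔT+βΔS = −(2.6 × 10⁻⁴)(-5.0)+(7.8 × 10⁻⁴)(-0.44) = 9.6 × 10⁻⁴ → stable
  42–162 m: −αΔT+βΔS = −(2.6 × 10⁻⁴)(-0.6)+(7.8 × 10⁻⁴)(+0.61) = 6.3 × 10⁻⁴ → stable
Every interval has Δρ > 0: the column is stably stratified throughout.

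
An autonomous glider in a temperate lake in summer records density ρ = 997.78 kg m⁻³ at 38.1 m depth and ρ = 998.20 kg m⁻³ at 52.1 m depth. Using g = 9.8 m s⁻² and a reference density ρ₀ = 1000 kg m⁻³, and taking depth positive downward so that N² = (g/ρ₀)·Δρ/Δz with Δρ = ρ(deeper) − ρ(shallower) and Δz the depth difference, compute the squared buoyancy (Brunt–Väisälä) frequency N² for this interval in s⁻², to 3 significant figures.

Δρ = 998.20 − 997.78 = 0.42 kg m⁻³ over Δz = 52.1 − 38.1 = 14 m.
N² = (9.8/1000) × (0.42/14) = 2.9400 × 10⁻⁴ s⁻² ≈ 2.94 × 10⁻⁴ s⁻².

2.94 × 10⁻⁴ s⁻²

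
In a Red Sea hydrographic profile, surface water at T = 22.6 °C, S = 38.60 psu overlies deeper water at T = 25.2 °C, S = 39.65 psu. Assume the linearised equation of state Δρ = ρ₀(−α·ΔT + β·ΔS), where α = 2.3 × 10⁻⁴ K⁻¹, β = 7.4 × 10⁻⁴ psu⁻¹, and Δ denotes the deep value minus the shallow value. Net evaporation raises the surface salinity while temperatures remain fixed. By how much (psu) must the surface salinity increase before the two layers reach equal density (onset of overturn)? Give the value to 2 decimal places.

Neutral buoyancy requires −α(T_deep − T_surf) + β(S_deep − S_surf′) = 0.
S_surf′ = S_deep − (α/β)·ΔT = 39.65 − (2.3 × 10⁻⁴/7.4 × 10⁻⁴)·(+2.6) = 38.8419 psu.
Increase required: 38.8419 − 38.60 = 0.2419 psu.

0.24 psu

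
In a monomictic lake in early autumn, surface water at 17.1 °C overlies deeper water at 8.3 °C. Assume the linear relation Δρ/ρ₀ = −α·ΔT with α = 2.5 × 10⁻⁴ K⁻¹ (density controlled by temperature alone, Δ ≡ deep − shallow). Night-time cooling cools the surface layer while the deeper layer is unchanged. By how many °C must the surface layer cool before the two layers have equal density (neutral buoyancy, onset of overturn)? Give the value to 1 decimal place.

8.8 °C

With temperature the only control, equal density requires T_surf′ = T_deep.
T_surf′ = 8.3 °C.
Cooling required: 17.1 − 8.3 = 8.8 °C.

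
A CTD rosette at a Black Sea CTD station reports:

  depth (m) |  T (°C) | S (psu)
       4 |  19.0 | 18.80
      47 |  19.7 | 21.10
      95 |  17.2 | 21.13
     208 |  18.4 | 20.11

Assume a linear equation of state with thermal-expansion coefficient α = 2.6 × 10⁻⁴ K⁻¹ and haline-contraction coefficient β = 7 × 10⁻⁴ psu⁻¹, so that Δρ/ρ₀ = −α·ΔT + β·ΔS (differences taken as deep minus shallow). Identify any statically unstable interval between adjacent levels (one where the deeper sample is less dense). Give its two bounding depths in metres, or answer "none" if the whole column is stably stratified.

Evaluate Δρ/ρ₀ = −αΔT + βΔS across each adjacent pair:
  4–47 m: −αΔT+βΔS = −(2.6 × 10⁻⁴)(+0.7)+(7 × 10⁻⁴)(+2.30) = 1.4 × 10⁻³ → stable
  47–95 m: −αΔT+βΔS = −(2.6 × 10⁻⁴)(-2.5)+(7 × 10⁻⁴)(+0.03) = 6.7 × 10⁻⁴ → stable
  95–208 m: −αΔT+βΔS = −(2.6 × 10⁻⁴)(+1.2)+(7 × 10⁻⁴)(-1.02) = -1.0 × 10⁻³ → UNSTABLE
The 95–208 m interval has Δρ < 0: lighter water underlies denser water.

95–208 m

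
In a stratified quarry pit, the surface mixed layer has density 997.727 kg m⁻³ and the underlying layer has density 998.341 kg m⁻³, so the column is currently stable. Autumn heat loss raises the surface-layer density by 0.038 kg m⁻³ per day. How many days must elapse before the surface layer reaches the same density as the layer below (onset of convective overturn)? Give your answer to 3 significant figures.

Density deficit of the surface layer: 998.341 − 997.727 = 0.614 kg m⁻³.
Required change = 0.614 / 0.038 = 16.2 days.

16.2 days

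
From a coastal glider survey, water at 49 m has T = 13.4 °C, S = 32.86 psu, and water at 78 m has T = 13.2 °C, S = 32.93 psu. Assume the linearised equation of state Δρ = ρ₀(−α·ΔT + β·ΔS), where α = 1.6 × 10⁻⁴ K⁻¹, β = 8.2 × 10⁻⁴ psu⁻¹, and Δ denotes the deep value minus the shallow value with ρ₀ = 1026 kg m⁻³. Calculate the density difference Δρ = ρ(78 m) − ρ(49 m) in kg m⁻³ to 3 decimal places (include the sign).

ΔT = -0.2 K, ΔS = +0.07 psu (deep − shallow).
Δρ/ρ₀ = −(1.6 × 10⁻⁴)(-0.2) + (8.2 × 10⁻⁴)(+0.07) = 8.94 × 10⁻⁵.
Δρ = 1026 × (8.94 × 10⁻⁵) = +0.092 kg m⁻³.
Positive Δρ: denser below, stable.

+0.092 kg m⁻³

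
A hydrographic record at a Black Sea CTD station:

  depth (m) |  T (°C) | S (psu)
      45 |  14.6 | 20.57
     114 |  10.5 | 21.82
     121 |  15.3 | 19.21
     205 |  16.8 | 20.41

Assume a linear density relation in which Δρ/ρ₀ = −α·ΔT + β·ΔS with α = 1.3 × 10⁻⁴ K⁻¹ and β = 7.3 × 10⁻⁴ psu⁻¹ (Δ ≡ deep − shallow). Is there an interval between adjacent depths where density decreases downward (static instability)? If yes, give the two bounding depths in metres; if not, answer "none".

114–121 m

Evaluate Δρ/ρ₀ = −αΔT + βΔS across each adjacent pair:
  45–114 m: −αΔT+βΔS = −(1.3 × 10⁻⁴)(-4.1)+(7.3 × 10⁻⁴)(+1.25) = 1.4 × 10⁻³ → stable
  114–121 m: −αΔT+βΔS = −(1.3 × 10⁻⁴)(+4.8)+(7.3 × 10⁻⁴)(-2.61) = -2.5 × 10⁻³ → UNSTABLE
  121–205 m: −αΔT+βΔS = −(1.3 × 10⁻⁴)(+1.5)+(7.3 × 10⁻⁴)(+1.20) = 6.8 × 10⁻⁴ → stable
The 114–121 m interval has Δρ < 0: lighter water underlies denser water.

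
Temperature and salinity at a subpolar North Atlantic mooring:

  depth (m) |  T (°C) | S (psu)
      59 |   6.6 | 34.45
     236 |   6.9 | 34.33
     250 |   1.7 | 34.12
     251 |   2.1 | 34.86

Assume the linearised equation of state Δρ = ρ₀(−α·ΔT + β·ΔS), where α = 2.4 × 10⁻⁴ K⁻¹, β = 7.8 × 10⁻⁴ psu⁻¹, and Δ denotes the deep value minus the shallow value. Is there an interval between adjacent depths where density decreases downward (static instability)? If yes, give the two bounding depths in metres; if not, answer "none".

59–236 m

Evaluate Δρ/ρ₀ = −αΔT + βΔS across each adjacent pair:
  59–236 m: −αΔT+βΔS = −(2.4 × 10⁻⁴)(+0.3)+(7.8 × 10⁻⁴)(-0.12) = -1.7 × 10⁻⁴ → UNSTABLE
  236–250 m: −αΔT+βΔS = −(2.4 × 10⁻⁴)(-5.2)+(7.8 × 10⁻⁴)(-0.21) = 1.1 × 10⁻³ → stable
  250–251 m: −αΔT+βΔS = −(2.4 × 10⁻⁴)(+0.4)+(7.8 × 10⁻⁴)(+0.74) = 4.8 × 10⁻⁴ → stable
The 59–236 m interval has Δρ < 0: lighter water underlies denser water.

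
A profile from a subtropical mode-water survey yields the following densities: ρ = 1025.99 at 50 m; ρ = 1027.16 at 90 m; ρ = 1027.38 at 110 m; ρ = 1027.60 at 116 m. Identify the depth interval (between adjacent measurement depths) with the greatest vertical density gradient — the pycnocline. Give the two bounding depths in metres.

110–116 m

Compute the density gradient over each adjacent pair:
  50–90 m: Δρ/Δz = 1.17/40 = 0.029 kg m⁻⁴
  90–110 m: Δρ/Δz = 0.22/20 = 0.011 kg m⁻⁴
  110–116 m: Δρ/Δz = 0.22/6 = 0.037 kg m⁻⁴
The largest gradient is in the 110–116 m interval — the pycnocline.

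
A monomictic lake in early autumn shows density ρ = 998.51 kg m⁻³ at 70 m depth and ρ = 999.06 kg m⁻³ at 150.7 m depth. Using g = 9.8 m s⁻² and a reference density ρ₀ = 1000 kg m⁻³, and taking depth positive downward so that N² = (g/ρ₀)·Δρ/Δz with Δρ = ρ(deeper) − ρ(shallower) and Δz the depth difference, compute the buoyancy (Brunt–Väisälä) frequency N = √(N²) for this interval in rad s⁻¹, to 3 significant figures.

8.17 × 10⁻³ rad s⁻¹

Δρ = 999.06 − 998.51 = 0.55 kg m⁻³ over Δz = 150.7 − 70 = 80.7 m.
N² = (9.8/1000) × (0.55/80.7) = 6.6791 × 10⁻⁵ s⁻².
N = √(6.6791 × 10⁻⁵) = 8.1726 × 10⁻³ rad s⁻¹ ≈ 8.17 × 10⁻³ rad s⁻¹.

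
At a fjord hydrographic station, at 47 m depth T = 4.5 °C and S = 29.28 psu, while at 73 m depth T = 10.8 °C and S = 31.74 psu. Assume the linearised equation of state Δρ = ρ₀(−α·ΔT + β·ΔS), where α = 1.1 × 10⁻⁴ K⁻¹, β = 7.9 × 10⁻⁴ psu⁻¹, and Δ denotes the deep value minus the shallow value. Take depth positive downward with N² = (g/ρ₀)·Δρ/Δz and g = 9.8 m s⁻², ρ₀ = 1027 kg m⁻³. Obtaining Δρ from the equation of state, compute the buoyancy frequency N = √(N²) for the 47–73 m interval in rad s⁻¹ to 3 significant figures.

ΔT = +6.3 K, ΔS = +2.46 psu (deep − shallow).
Δρ/ρ₀ = −αΔT + βΔS = -6.93 × 10⁻⁴ + 1.9434 × 10⁻³ = 1.2504 × 10⁻³, so Δρ ≈ 1.284 kg m⁻³.
N² = (g/ρ₀)·Δρ/Δz = g·(Δρ/ρ₀)/Δz = 9.8 × 1.2504 × 10⁻³ / 26 = 4.7130 × 10⁻⁴ s⁻².
N = √(4.7130 × 10⁻⁴) = 0.021709 rad s⁻¹ ≈ 0.0217 rad s⁻¹.

0.0217 rad s⁻¹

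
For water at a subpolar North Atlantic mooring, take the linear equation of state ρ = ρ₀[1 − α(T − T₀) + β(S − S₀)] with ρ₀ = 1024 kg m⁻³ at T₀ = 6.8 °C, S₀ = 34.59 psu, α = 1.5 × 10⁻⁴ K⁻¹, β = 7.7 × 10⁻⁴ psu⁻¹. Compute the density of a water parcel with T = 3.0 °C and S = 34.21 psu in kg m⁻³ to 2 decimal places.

1024.28 kg m⁻³

T − T₀ = -3.8 K, S − S₀ = -0.38 psu.
Bracket = 1 − α·(-3.8) + β·(-0.38) = 1 + (2.774 × 10⁻⁴) = 1.0002774.
ρ = 1024 × 1.0002774 = 1024.28 kg m⁻³.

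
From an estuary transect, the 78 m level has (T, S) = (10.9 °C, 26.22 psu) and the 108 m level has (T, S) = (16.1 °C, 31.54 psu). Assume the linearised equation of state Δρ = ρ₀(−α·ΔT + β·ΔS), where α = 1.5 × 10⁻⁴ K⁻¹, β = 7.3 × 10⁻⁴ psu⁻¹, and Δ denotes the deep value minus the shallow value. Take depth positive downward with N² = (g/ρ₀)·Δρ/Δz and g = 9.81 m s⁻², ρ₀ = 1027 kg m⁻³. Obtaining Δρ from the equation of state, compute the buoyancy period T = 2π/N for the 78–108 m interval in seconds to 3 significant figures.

197 s

ΔT = +5.2 K, ΔS = +5.32 psu (deep − shallow).
Δρ/ρ₀ = −αΔT + βΔS = -7.80 × 10⁻⁴ + 3.8836 × 10⁻³ = 3.1036 × 10⁻³, so Δρ ≈ 3.187 kg m⁻³.
N² = (g/ρ₀)·Δρ/Δz = g·(Δρ/ρ₀)/Δz = 9.81 × 3.1036 × 10⁻³ / 30 = 1.0149 × 10⁻³ s⁻².
N = √(1.0149 × 10⁻³) = 0.031857 rad s⁻¹ → T = 2π/N = 197.23 s ≈ 197 s.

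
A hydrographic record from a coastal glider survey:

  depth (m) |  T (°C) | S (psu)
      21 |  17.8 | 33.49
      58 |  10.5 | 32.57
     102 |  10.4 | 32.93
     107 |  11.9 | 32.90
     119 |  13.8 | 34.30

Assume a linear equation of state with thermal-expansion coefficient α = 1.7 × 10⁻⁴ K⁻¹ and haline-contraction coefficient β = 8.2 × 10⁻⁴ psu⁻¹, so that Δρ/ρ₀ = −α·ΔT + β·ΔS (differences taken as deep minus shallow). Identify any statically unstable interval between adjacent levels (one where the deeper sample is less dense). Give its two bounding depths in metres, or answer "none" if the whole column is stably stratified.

Evaluate Δρ/ρ₀ = −αΔT + βΔS across each adjacent pair:
  21–58 m: −αΔT+βΔS = −(1.7 × 10⁻⁴)(-7.3)+(8.2 × 10⁻⁴)(-0.92) = 4.9 × 10⁻⁴ → stable
  58–102 m: −αΔT+βΔS = −(1.7 × 10⁻⁴)(-0.1)+(8.2 × 10⁻⁴)(+0.36) = 3.1 × 10⁻⁴ → stable
  102–107 m: −αΔT+βΔS = −(1.7 × 10⁻⁴)(+1.5)+(8.2 × 10⁻⁴)(-0.03) = -2.8 × 10⁻⁴ → UNSTABLE
  107–119 m: −αΔT+βΔS = −(1.7 × 10⁻⁴)(+1.9)+(8.2 × 10⁻⁴)(+1.40) = 8.2 × 10⁻⁴ → stable
The 102–107 m interval has Δρ < 0: lighter water underlies denser water.

102–107 m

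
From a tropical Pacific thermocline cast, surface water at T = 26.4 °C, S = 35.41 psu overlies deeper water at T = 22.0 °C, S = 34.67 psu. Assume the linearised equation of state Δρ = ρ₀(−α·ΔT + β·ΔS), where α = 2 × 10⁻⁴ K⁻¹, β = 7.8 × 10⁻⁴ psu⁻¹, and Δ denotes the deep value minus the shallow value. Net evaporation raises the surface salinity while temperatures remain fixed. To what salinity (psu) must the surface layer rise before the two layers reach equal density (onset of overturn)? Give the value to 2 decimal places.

Neutral buoyancy requires −α(T_deep − T_surf) + β(S_deep − S_surf′) = 0.
S_surf′ = S_deep − (α/β)·ΔT = 34.67 − (2 × 10⁻⁴/7.8 × 10⁻⁴)·(-4.4) = 35.7982 psu.
Increase required: 35.7982 − 35.41 = 0.3882 psu.

35.80 psu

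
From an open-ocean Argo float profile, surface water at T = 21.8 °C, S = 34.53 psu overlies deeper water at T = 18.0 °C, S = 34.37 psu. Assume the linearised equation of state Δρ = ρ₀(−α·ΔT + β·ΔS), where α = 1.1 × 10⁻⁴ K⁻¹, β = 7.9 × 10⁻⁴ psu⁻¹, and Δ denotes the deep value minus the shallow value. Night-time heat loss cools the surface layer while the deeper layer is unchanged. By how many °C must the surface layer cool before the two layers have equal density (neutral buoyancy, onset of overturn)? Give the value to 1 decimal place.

2.7 °C

Neutral buoyancy requires Δρ = 0, i.e. −α(T_deep − T_surf′) + β(S_deep − S_surf) = 0.
T_surf′ = T_deep − (β/α)·ΔS = 18.0 − (7.9 × 10⁻⁴/1.1 × 10⁻⁴)·(-0.16) = 19.149 °C.
Cooling required: 21.8 − (19.149) = 2.651 °C.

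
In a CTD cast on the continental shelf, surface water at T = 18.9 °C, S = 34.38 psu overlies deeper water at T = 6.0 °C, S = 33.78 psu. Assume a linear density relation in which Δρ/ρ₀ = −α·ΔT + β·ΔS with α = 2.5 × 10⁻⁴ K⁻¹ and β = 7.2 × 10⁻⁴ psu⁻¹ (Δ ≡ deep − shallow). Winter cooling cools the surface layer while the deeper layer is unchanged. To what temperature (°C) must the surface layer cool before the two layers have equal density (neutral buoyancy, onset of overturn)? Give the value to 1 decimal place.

7.7 °C

Neutral buoyancy requires Δρ = 0, i.e. −α(T_deep − T_surf′) + β(S_deep − S_surf) = 0.
T_surf′ = T_deep − (β/α)·ΔS = 6.0 − (7.2 × 10⁻⁴/2.5 × 10⁻⁴)·(-0.60) = 7.728 °C.
Cooling required: 18.9 − (7.728) = 11.172 °C.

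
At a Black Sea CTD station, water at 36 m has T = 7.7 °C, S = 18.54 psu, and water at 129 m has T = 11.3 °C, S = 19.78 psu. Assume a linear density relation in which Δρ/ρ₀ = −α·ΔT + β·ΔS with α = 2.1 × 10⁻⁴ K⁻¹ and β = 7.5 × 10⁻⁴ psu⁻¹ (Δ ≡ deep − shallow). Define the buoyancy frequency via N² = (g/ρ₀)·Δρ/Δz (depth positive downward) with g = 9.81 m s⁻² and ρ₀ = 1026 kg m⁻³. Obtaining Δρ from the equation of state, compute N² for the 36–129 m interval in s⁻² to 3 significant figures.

1.84 × 10⁻⁵ s⁻²

ΔT = +3.6 K, ΔS = +1.24 psu (deep − shallow).
Δρ/ρ₀ = −αΔT + βΔS = -7.56 × 10⁻⁴ + 9.30 × 10⁻⁴ = 1.74 × 10⁻⁴, so Δρ ≈ 0.1785 kg m⁻³.
N² = (g/ρ₀)·Δρ/Δz = g·(Δρ/ρ₀)/Δz = 9.81 × 1.74 × 10⁻⁴ / 93 = 1.8354 × 10⁻⁵ s⁻² ≈ 1.84 × 10⁻⁵ s⁻².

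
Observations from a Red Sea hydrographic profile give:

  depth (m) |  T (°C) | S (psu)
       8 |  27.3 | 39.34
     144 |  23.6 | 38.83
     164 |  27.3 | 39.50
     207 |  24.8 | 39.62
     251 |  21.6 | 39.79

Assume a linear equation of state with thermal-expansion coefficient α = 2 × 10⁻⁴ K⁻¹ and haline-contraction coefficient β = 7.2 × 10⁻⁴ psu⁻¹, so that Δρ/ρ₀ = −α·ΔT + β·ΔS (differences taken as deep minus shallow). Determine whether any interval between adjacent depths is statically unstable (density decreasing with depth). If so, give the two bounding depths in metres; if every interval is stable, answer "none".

144–164 m

Evaluate Δρ/ρ₀ = −αΔT + βΔS across each adjacent pair:
  8–144 m: −αΔT+βΔS = −(2 × 10⁻⁴)(-3.7)+(7.2 × 10⁻⁴)(-0.51) = 3.7 × 10⁻⁴ → stable
  144–164 m: −αΔT+βΔS = −(2 × 10⁻⁴)(+3.7)+(7.2 × 10⁻⁴)(+0.67) = -2.6 × 10⁻⁴ → UNSTABLE
  164–207 m: −αΔT+βΔS = −(2 × 10⁻⁴)(-2.5)+(7.2 × 10⁻⁴)(+0.12) = 5.9 × 10⁻⁴ → stable
  207–251 m: −αΔT+βΔS = −(2 × 10⁻⁴)(-3.2)+(7.2 × 10⁻⁴)(+0.17) = 7.6 × 10⁻⁴ → stable
The 144–164 m interval has Δρ < 0: lighter water underlies denser water.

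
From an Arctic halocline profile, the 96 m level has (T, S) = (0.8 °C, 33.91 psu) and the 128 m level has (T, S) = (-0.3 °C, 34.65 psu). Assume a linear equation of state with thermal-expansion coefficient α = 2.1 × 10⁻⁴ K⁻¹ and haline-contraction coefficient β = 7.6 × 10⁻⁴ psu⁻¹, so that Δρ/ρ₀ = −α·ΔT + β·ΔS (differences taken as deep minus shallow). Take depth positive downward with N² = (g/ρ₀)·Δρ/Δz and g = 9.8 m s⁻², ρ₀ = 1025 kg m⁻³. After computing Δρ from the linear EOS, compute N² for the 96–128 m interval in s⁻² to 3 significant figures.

2.43 × 10⁻⁴ s⁻²

ΔT = -1.1 K, ΔS = +0.74 psu (deep − shallow).
Δρ/ρ₀ = −αΔT + βΔS = 2.31 × 10⁻⁴ + 5.624 × 10⁻⁴ = 7.934 × 10⁻⁴, so Δρ ≈ 0.8132 kg m⁻³.
N² = (g/ρ₀)·Δρ/Δz = g·(Δρ/ρ₀)/Δz = 9.8 × 7.934 × 10⁻⁴ / 32 = 2.4298 × 10⁻⁴ s⁻² ≈ 2.43 × 10⁻⁴ s⁻².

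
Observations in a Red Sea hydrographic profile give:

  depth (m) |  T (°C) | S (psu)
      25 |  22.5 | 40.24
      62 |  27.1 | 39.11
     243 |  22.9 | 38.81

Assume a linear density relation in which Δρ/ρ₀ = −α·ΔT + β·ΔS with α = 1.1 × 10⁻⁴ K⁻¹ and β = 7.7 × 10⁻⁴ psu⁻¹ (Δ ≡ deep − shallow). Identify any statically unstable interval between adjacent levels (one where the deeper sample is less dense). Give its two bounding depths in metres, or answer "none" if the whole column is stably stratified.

Evaluate Δρ/ρ₀ = −αΔT + βΔS across each adjacent pair:
  25–62 m: −αΔT+βΔS = −(1.1 × 10⁻⁴)(+4.6)+(7.7 × 10⁻⁴)(-1.13) = -1.4 × 10⁻³ → UNSTABLE
  62–243 m: −αΔT+βΔS = −(1.1 × 10⁻⁴)(-4.2)+(7.7 × 10⁻⁴)(-0.30) = 2.3 × 10⁻⁴ → stable
The 25–62 m interval has Δρ < 0: lighter water underlies denser water.

25–62 m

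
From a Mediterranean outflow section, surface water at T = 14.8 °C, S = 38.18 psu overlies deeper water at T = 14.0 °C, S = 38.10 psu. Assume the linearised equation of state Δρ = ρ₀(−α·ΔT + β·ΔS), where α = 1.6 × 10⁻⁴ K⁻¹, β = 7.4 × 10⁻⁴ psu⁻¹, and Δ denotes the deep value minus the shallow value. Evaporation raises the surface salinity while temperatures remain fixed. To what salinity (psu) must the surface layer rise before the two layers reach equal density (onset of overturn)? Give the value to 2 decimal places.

Neutral buoyancy requires −α(T_deep − T_surf) + β(S_deep − S_surf′) = 0.
S_surf′ = S_deep − (α/β)·ΔT = 38.10 − (1.6 × 10⁻⁴/7.4 × 10⁻⁴)·(-0.8) = 38.2730 psu.
Increase required: 38.2730 − 38.18 = 0.0930 psu.

38.27 psu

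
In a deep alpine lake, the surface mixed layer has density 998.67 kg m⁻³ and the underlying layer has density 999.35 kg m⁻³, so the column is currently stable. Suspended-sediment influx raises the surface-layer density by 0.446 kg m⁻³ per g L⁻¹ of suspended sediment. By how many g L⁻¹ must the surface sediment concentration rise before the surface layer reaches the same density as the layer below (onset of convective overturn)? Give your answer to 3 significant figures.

1.52 g L⁻¹

Density deficit of the surface layer: 999.35 − 998.67 = 0.68 kg m⁻³.
Required change = 0.68 / 0.446 = 1.52 g L⁻¹.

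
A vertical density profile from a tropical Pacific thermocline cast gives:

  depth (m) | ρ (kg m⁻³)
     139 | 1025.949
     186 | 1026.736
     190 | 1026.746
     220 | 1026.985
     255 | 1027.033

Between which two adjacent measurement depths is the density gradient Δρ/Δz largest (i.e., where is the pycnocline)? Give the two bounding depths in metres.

139–186 m

Compute the density gradient over each adjacent pair:
  139–186 m: Δρ/Δz = 0.787/47 = 0.017 kg m⁻⁴
  186–190 m: Δρ/Δz = 0.010/4 = 2.5 × 10⁻³ kg m⁻⁴
  190–220 m: Δρ/Δz = 0.239/30 = 8.0 × 10⁻³ kg m⁻⁴
  220–255 m: Δρ/Δz = 0.048/35 = 1.4 × 10⁻³ kg m⁻⁴
The largest gradient is in the 139–186 m interval — the pycnocline.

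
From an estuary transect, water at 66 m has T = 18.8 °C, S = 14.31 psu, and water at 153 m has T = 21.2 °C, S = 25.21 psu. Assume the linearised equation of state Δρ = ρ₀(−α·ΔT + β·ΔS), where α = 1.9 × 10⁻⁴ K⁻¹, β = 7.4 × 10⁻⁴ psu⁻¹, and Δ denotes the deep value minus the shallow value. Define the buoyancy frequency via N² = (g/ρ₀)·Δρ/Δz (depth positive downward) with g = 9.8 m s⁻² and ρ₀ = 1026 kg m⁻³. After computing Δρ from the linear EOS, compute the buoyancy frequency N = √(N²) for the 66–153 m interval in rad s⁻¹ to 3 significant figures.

ΔT = +2.4 K, ΔS = +10.90 psu (deep − shallow).
Δρ/ρ₀ = −αΔT + βΔS = -4.56 × 10⁻⁴ + 8.066 × 10⁻³ = 7.61 × 10⁻³, so Δρ ≈ 7.808 kg m⁻³.
N² = (g/ρ₀)·Δρ/Δz = g·(Δρ/ρ₀)/Δz = 9.8 × 7.61 × 10⁻³ / 87 = 8.5722 × 10⁻⁴ s⁻².
N = √(8.5722 × 10⁻⁴) = 0.029278 rad s⁻¹ ≈ 0.0293 rad s⁻¹.

0.0293 rad s⁻¹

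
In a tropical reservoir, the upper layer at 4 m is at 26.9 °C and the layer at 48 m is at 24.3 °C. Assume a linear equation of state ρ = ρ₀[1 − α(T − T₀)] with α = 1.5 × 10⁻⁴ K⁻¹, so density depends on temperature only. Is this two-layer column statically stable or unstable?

ΔT = 24.3 − 26.9 = -2.6 K, so Δρ/ρ₀ = −αΔT = 3.90 × 10⁻⁴.
Δρ/ρ₀ > 0, so Δρ > 0: deeper water is denser → statically stable.

stable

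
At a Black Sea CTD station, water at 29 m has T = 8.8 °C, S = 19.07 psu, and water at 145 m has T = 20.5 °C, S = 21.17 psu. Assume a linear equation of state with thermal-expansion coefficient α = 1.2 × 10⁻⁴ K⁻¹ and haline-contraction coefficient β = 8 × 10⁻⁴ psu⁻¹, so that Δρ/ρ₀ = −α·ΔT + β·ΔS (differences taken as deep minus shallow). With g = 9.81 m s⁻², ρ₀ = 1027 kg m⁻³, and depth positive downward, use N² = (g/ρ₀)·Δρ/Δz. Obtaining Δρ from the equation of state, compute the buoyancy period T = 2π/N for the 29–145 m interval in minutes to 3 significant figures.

21.7 min

ΔT = +11.7 K, ΔS = +2.10 psu (deep − shallow).
Δρ/ρ₀ = −αΔT + βΔS = -1.404 × 10⁻³ + 1.68 × 10⁻³ = 2.76 × 10⁻⁴, so Δρ ≈ 0.2835 kg m⁻³.
N² = (g/ρ₀)·Δρ/Δz = g·(Δρ/ρ₀)/Δz = 9.81 × 2.76 × 10⁻⁴ / 116 = 2.3341 × 10⁻⁵ s⁻².
N = √(2.3341 × 10⁻⁵) = 4.8313 × 10⁻³ rad s⁻¹ → T = 2π/N = 1.3005 × 10³ s = 21.675 min ≈ 21.7 min.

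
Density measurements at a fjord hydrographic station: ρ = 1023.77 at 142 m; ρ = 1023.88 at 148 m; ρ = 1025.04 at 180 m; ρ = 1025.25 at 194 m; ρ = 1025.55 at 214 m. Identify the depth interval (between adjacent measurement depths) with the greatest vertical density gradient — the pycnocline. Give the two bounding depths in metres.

148–180 m

Compute the density gradient over each adjacent pair:
  142–148 m: Δρ/Δz = 0.11/6 = 0.018 kg m⁻⁴
  148–180 m: Δρ/Δz = 1.16/32 = 0.036 kg m⁻⁴
  180–194 m: Δρ/Δz = 0.21/14 = 0.015 kg m⁻⁴
  194–214 m: Δρ/Δz = 0.30/20 = 0.015 kg m⁻⁴
The largest gradient is in the 148–180 m interval — the pycnocline.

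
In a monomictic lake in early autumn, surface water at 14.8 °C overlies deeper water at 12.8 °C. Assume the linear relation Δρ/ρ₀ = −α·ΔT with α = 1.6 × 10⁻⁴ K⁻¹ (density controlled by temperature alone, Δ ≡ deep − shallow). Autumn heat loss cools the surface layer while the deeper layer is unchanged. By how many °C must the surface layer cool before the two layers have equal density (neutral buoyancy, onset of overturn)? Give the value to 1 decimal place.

With temperature the only control, equal density requires T_surf′ = T_deep.
T_surf′ = 12.8 °C.
Cooling required: 14.8 − 12.8 = 2.0 °C.

2.0 °C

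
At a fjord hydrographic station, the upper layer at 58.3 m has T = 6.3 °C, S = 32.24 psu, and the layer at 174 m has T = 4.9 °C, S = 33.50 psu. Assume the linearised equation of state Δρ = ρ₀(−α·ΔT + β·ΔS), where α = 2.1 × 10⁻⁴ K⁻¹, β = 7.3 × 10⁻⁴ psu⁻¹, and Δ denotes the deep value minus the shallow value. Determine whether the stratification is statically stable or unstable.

stable

ΔT = 4.9 − 6.3 = -1.4 K and ΔS = 33.50 − 32.24 = +1.26 psu (deep − shallow).
−αΔT = 2.94 × 10⁻⁴; βΔS = 9.198 × 10⁻⁴; sum Δρ/ρ₀ = 1.2138 × 10⁻³.
Δρ/ρ₀ > 0, so Δρ > 0: deeper water is denser → statically stable.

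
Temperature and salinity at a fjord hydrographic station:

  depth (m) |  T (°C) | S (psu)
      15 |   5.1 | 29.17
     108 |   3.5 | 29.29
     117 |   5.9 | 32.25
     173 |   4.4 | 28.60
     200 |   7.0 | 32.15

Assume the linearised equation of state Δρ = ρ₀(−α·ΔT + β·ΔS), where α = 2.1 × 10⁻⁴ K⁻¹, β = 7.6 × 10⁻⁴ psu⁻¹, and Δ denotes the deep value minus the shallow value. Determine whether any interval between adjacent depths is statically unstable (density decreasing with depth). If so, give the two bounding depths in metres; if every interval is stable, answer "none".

Evaluate Δρ/ρ₀ = −αΔT + βΔS across each adjacent pair:
  15–108 m: −αΔT+βΔS = −(2.1 × 10⁻⁴)(-1.6)+(7.6 × 10⁻⁴)(+0.12) = 4.3 × 10⁻⁴ → stable
  108–117 m: −αΔT+βΔS = −(2.1 × 10⁻⁴)(+2.4)+(7.6 × 10⁻⁴)(+2.96) = 1.7 × 10⁻³ → stable
  117–173 m: −αΔT+βΔS = −(2.1 × 10⁻⁴)(-1.5)+(7.6 × 10⁻⁴)(-3.65) = -2.5 × 10⁻³ → UNSTABLE
  173–200 m: −αΔT+βΔS = −(2.1 × 10⁻⁴)(+2.6)+(7.6 × 10⁻⁴)(+3.55) = 2.2 × 10⁻³ → stable
The 117–173 m interval has Δρ < 0: lighter water underlies denser water.

117–173 m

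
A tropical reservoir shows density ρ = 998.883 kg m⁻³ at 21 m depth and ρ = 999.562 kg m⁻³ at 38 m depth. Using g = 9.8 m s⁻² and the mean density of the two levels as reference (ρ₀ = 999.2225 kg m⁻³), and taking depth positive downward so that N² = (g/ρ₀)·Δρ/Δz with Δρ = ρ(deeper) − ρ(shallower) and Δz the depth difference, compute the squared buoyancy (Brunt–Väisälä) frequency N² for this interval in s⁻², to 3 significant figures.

Δρ = 999.562 − 998.883 = 0.679 kg m⁻³ over Δz = 38 − 21 = 17 m.
N² = (9.8/999.2225) × (0.679/17) = 3.9173 × 10⁻⁴ s⁻² ≈ 3.92 × 10⁻⁴ s⁻².

3.92 × 10⁻⁴ s⁻²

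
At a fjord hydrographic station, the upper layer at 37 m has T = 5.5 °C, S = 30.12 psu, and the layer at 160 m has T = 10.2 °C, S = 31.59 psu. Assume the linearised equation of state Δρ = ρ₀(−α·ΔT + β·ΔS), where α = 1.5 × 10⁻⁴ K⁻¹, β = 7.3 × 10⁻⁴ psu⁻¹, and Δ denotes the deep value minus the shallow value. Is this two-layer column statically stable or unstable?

ΔT = 10.2 − 5.5 = +4.7 K and ΔS = 31.59 − 30.12 = +1.47 psu (deep − shallow).
−αΔT = -7.05 × 10⁻⁴; βΔS = 1.0731 × 10⁻³; sum Δρ/ρ₀ = 3.681 × 10⁻⁴.
Δρ/ρ₀ > 0, so Δρ > 0: deeper water is denser → statically stable.

stable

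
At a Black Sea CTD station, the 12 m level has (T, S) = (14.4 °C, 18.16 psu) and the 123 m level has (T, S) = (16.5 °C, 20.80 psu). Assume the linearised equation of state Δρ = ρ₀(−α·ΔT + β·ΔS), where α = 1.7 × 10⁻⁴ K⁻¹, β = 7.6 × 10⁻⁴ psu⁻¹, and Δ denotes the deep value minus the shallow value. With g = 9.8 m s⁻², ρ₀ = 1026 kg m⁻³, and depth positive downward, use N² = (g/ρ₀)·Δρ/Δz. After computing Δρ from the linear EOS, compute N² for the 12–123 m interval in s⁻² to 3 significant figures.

1.46 × 10⁻⁴ s⁻²

ΔT = +2.1 K, ΔS = +2.64 psu (deep − shallow).
Δρ/ρ₀ = −αΔT + βΔS = -3.57 × 10⁻⁴ + 2.0064 × 10⁻³ = 1.6494 × 10⁻³, so Δρ ≈ 1.692 kg m⁻³.
N² = (g/ρ₀)·Δρ/Δz = g·(Δρ/ρ₀)/Δz = 9.8 × 1.6494 × 10⁻³ / 111 = 1.4562 × 10⁻⁴ s⁻² ≈ 1.46 × 10⁻⁴ s⁻².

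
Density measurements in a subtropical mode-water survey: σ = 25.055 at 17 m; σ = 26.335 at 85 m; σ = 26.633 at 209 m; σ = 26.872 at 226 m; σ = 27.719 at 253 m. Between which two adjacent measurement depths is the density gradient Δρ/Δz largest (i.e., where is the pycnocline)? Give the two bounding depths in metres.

226–253 m

Compute the density gradient over each adjacent pair:
  17–85 m: Δρ/Δz = 1.280/68 = 0.019 kg m⁻⁴
  85–209 m: Δρ/Δz = 0.298/124 = 2.4 × 10⁻³ kg m⁻⁴
  209–226 m: Δρ/Δz = 0.239/17 = 0.014 kg m⁻⁴
  226–253 m: Δρ/Δz = 0.847/27 = 0.031 kg m⁻⁴
The largest gradient is in the 226–253 m interval — the pycnocline.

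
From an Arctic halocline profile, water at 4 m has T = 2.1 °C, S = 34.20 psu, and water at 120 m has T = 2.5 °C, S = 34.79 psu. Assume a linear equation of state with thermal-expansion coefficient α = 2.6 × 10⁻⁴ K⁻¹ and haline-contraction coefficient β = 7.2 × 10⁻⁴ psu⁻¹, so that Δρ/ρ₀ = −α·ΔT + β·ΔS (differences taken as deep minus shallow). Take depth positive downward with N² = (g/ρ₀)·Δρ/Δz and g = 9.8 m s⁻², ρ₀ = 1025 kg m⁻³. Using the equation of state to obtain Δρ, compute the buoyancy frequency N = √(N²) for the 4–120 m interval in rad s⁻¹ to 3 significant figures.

5.21 × 10⁻³ rad s⁻¹

ΔT = +0.4 K, ΔS = +0.59 psu (deep − shallow).
Δρ/ρ₀ = −αΔT + βΔS = -1.04 × 10⁻⁴ + 4.248 × 10⁻⁴ = 3.208 × 10⁻⁴, so Δρ ≈ 0.3288 kg m⁻³.
N² = (g/ρ₀)·Δρ/Δz = g·(Δρ/ρ₀)/Δz = 9.8 × 3.208 × 10⁻⁴ / 116 = 2.7102 × 10⁻⁵ s⁻².
N = √(2.7102 × 10⁻⁵) = 5.2060 × 10⁻³ rad s⁻¹ ≈ 5.21 × 10⁻³ rad s⁻¹.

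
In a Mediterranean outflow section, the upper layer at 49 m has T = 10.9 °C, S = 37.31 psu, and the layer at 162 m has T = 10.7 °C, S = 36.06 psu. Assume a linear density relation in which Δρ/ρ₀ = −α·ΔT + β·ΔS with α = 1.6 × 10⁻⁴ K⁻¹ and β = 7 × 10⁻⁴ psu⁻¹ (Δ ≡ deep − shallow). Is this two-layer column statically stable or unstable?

unstable

ΔT = 10.7 − 10.9 = -0.2 K and ΔS = 36.06 − 37.31 = -1.25 psu (deep − shallow).
−αΔT = 3.20 × 10⁻⁵; βΔS = -8.75 × 10⁻⁴; sum Δρ/ρ₀ = -8.43 × 10⁻⁴.
Δρ/ρ₀ < 0, so Δρ < 0: deeper water is lighter → statically unstable; the column would overturn.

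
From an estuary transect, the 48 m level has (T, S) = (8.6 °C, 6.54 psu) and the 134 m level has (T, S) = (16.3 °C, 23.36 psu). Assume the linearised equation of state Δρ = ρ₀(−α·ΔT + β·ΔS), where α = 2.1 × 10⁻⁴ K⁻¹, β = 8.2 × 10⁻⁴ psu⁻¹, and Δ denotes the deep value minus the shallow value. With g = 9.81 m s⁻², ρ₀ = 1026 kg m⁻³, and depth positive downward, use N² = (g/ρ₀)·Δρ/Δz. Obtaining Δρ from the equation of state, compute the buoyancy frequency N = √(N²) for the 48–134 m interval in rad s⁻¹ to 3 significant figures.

0.0373 rad s⁻¹

ΔT = +7.7 K, ΔS = +16.82 psu (deep − shallow).
Δρ/ρ₀ = −αΔT + βΔS = -1.617 × 10⁻³ + 0.0137924 = 0.0121754, so Δρ ≈ 12.49 kg m⁻³.
N² = (g/ρ₀)·Δρ/Δz = g·(Δρ/ρ₀)/Δz = 9.81 × 0.0121754 / 86 = 1.3888 × 10⁻³ s⁻².
N = √(1.3888 × 10⁻³) = 0.037267 rad s⁻¹ ≈ 0.0373 rad s⁻¹.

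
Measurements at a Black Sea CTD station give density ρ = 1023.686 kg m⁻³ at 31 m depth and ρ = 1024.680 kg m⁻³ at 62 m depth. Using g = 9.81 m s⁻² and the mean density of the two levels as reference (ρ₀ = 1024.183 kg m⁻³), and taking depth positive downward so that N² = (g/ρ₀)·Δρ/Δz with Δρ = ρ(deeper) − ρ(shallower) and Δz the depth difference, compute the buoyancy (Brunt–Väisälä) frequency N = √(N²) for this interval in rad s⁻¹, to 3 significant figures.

Δρ = 1024.680 − 1023.686 = 0.994 kg m⁻³ over Δz = 62 − 31 = 31 m.
N² = (9.81/1024.183) × (0.994/31) = 3.0713 × 10⁻⁴ s⁻².
N = √(3.0713 × 10⁻⁴) = 0.017525 rad s⁻¹ ≈ 0.0175 rad s⁻¹.

0.0175 rad s⁻¹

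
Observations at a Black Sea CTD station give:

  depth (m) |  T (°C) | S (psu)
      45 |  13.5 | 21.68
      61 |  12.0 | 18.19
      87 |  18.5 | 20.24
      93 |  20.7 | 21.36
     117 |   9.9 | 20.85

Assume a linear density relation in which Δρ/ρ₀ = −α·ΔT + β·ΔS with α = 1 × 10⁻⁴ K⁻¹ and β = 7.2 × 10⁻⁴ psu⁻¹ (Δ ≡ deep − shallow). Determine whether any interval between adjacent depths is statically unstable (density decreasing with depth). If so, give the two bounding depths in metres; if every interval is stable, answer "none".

45–61 m

Evaluate Δρ/ρ₀ = −αΔT + βΔS across each adjacent pair:
  45–61 m: −αΔT+βΔS = −(1 × 10⁻⁴)(-1.5)+(7.2 × 10⁻⁴)(-3.49) = -2.4 × 10⁻³ → UNSTABLE
  61–87 m: −αΔT+βΔS = −(1 × 10⁻⁴)(+6.5)+(7.2 × 10⁻⁴)(+2.05) = 8.3 × 10⁻⁴ → stable
  87–93 m: −αΔT+βΔS = −(1 × 10⁻⁴)(+2.2)+(7.2 × 10⁻⁴)(+1.12) = 5.9 × 10⁻⁴ → stable
  93–117 m: −αΔT+βΔS = −(1 × 10⁻⁴)(-10.8)+(7.2 × 10⁻⁴)(-0.51) = 7.1 × 10⁻⁴ → stable
The 45–61 m interval has Δρ < 0: lighter water underlies denser water.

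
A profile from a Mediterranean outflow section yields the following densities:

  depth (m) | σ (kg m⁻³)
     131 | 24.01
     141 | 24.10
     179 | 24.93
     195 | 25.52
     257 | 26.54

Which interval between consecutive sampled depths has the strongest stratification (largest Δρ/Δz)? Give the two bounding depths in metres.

179–195 m

Compute the density gradient over each adjacent pair:
  131–141 m: Δρ/Δz = 0.09/10 = 9.0 × 10⁻³ kg m⁻⁴
  141–179 m: Δρ/Δz = 0.83/38 = 0.022 kg m⁻⁴
  179–195 m: Δρ/Δz = 0.59/16 = 0.037 kg m⁻⁴
  195–257 m: Δρ/Δz = 1.02/62 = 0.016 kg m⁻⁴
The largest gradient is in the 179–195 m interval — the pycnocline.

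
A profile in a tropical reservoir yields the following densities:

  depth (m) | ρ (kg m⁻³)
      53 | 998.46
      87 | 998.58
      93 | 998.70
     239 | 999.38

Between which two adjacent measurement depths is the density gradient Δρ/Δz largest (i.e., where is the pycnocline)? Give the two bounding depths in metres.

Compute the density gradient over each adjacent pair:
  53–87 m: Δρ/Δz = 0.12/34 = 3.5 × 10⁻³ kg m⁻⁴
  87–93 m: Δρ/Δz = 0.12/6 = 0.020 kg m⁻⁴
  93–239 m: Δρ/Δz = 0.68/146 = 4.7 × 10⁻³ kg m⁻⁴
The largest gradient is in the 87–93 m interval — the pycnocline.

87–93 m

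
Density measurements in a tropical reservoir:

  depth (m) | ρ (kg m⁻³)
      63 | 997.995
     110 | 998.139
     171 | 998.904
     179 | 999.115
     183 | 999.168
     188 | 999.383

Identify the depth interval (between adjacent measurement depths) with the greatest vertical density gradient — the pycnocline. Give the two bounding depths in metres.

183–188 m

Compute the density gradient over each adjacent pair:
  63–110 m: Δρ/Δz = 0.144/47 = 3.1 × 10⁻³ kg m⁻⁴
  110–171 m: Δρ/Δz = 0.765/61 = 0.013 kg m⁻⁴
  171–179 m: Δρ/Δz = 0.211/8 = 0.026 kg m⁻⁴
  179–183 m: Δρ/Δz = 0.053/4 = 0.013 kg m⁻⁴
  183–188 m: Δρ/Δz = 0.215/5 = 0.043 kg m⁻⁴
The largest gradient is in the 183–188 m interval — the pycnocline.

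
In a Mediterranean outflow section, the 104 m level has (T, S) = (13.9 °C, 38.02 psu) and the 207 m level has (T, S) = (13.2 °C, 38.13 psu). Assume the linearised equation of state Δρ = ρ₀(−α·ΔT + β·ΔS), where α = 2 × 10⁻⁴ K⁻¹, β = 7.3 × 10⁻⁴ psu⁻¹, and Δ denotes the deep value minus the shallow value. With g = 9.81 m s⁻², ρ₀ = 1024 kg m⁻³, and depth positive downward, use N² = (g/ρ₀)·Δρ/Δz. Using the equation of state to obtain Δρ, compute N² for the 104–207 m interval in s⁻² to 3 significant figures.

ΔT = -0.7 K, ΔS = +0.11 psu (deep − shallow).
Δρ/ρ₀ = −αΔT + βΔS = 1.40 × 10⁻⁴ + 8.03 × 10⁻⁵ = 2.203 × 10⁻⁴, so Δρ ≈ 0.2256 kg m⁻³.
N² = (g/ρ₀)·Δρ/Δz = g·(Δρ/ρ₀)/Δz = 9.81 × 2.203 × 10⁻⁴ / 103 = 2.0982 × 10⁻⁵ s⁻² ≈ 2.10 × 10⁻⁵ s⁻².

2.10 × 10⁻⁵ s⁻²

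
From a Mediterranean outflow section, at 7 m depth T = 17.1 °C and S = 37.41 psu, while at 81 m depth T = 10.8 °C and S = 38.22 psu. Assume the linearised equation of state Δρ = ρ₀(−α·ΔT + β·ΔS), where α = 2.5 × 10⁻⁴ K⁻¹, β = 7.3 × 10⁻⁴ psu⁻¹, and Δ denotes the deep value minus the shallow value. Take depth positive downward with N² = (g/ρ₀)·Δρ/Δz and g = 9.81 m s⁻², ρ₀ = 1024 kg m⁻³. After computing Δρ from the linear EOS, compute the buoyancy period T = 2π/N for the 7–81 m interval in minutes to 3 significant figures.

6.18 min

ΔT = -6.3 K, ΔS = +0.81 psu (deep − shallow).
Δρ/ρ₀ = −αΔT + βΔS = 1.575 × 10⁻³ + 5.913 × 10⁻⁴ = 2.1663 × 10⁻³, so Δρ ≈ 2.218 kg m⁻³.
N² = (g/ρ₀)·Δρ/Δz = g·(Δρ/ρ₀)/Δz = 9.81 × 2.1663 × 10⁻³ / 74 = 2.8718 × 10⁻⁴ s⁻².
N = √(2.8718 × 10⁻⁴) = 0.016946 rad s⁻¹ → T = 2π/N = 370.78 s = 6.1797 min ≈ 6.18 min.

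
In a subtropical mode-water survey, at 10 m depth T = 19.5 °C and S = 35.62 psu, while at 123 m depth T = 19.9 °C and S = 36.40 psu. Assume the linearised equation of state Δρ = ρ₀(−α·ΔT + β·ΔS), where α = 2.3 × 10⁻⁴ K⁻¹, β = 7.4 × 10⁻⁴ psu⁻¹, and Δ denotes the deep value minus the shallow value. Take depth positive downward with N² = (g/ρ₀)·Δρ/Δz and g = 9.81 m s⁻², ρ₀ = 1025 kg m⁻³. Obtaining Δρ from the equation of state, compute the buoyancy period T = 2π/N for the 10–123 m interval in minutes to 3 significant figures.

ΔT = +0.4 K, ΔS = +0.78 psu (deep − shallow).
Δρ/ρ₀ = −αΔT + βΔS = -9.20 × 10⁻⁵ + 5.772 × 10⁻⁴ = 4.852 × 10⁻⁴, so Δρ ≈ 0.4973 kg m⁻³.
N² = (g/ρ₀)·Δρ/Δz = g·(Δρ/ρ₀)/Δz = 9.81 × 4.852 × 10⁻⁴ / 113 = 4.2122 × 10⁻⁵ s⁻².
N = √(4.2122 × 10⁻⁵) = 6.4901 × 10⁻³ rad s⁻¹ → T = 2π/N = 968.12 s = 16.135 min ≈ 16.1 min.

16.1 min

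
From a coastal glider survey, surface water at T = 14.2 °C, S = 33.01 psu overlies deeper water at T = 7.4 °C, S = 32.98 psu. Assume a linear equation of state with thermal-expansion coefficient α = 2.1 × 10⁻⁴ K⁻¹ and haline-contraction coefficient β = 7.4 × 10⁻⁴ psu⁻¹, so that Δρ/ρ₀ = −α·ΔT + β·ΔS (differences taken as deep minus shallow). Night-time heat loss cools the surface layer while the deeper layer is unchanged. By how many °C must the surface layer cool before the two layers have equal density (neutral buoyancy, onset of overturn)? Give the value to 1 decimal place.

Neutral buoyancy requires Δρ = 0, i.e. −α(T_deep − T_surf′) + β(S_deep − S_surf) = 0.
T_surf′ = T_deep − (β/α)·ΔS = 7.4 − (7.4 × 10⁻⁴/2.1 × 10⁻⁴)·(-0.03) = 7.506 °C.
Cooling required: 14.2 − (7.506) = 6.694 °C.

6.7 °C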